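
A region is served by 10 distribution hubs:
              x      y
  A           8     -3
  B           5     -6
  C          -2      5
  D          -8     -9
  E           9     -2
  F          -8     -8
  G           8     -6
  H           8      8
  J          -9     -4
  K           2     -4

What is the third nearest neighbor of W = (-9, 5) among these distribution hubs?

F

Compare squared distances (the ordering matches that of the actual distances):
|WA|² = (-9−8)² + (5−(-3))² = 289 + 64 = 353
|WB|² = (-9−5)² + (5−(-6))² = 196 + 121 = 317
|WC|² = (-9−(-2))² + (5−5)² = 49 + 0 = 49
|WD|² = (-9−(-8))² + (5−(-9))² = 1 + 196 = 197
|WE|² = (-9−9)² + (5−(-2))² = 324 + 49 = 373
|WF|² = (-9−(-8))² + (5−(-8))² = 1 + 169 = 170
|WG|² = (-9−8)² + (5−(-6))² = 289 + 121 = 410
|WH|² = (-9−8)² + (5−8)² = 289 + 9 = 298
|WJ|² = (-9−(-9))² + (5−(-4))² = 0 + 81 = 81
|WK|² = (-9−2)² + (5−(-4))² = 121 + 81 = 202
Sorted ascending: C, J, F, D, … — the third-nearest is F.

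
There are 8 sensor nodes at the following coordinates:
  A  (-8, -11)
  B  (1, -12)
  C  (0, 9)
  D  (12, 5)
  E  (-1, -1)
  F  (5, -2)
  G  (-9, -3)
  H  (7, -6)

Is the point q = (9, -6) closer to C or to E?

Compare squared distances:
|qC|² = (9−0)² + (-6−9)² = 81 + 225 = 306
|qE|² = (9−(-1))² + (-6−(-1))² = 100 + 25 = 125
306 > 125, so E is closer.

E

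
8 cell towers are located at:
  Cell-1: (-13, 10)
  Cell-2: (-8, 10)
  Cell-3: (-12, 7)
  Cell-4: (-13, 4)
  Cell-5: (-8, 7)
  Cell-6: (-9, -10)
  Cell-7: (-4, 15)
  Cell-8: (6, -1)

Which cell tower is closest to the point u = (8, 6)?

Cell-8

Squared Euclidean distances:
d²(u, Cell-1) = 441 + 16 = 457
d²(u, Cell-2) = 256 + 16 = 272
d²(u, Cell-3) = 400 + 1 = 401
d²(u, Cell-4) = 441 + 4 = 445
d²(u, Cell-5) = 256 + 1 = 257
d²(u, Cell-6) = 289 + 256 = 545
d²(u, Cell-7) = 144 + 81 = 225
d²(u, Cell-8) = 4 + 49 = 53
Minimum is at Cell-8.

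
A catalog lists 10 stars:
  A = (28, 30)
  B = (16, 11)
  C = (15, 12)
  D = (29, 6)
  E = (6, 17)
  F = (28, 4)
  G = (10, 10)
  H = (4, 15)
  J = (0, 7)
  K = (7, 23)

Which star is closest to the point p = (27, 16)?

Since √ is increasing, it suffices to compare squared distances:
|pA|² = (27−28)² + (16−30)² = 1 + 196 = 197
|pB|² = (27−16)² + (16−11)² = 121 + 25 = 146
|pC|² = (27−15)² + (16−12)² = 144 + 16 = 160
|pD|² = (27−29)² + (16−6)² = 4 + 100 = 104
|pE|² = (27−6)² + (16−17)² = 441 + 1 = 442
|pF|² = (27−28)² + (16−4)² = 1 + 144 = 145
|pG|² = (27−10)² + (16−10)² = 289 + 36 = 325
|pH|² = (27−4)² + (16−15)² = 529 + 1 = 530
|pJ|² = (27−0)² + (16−7)² = 729 + 81 = 810
|pK|² = (27−7)² + (16−23)² = 400 + 49 = 449
The smallest is to D, so p lies in the Voronoi region of D.

D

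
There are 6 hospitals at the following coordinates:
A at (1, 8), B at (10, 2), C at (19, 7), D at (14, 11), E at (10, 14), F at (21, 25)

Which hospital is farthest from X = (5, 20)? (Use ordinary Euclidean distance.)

Compare squared distances (the ordering matches that of the actual distances):
|XA|² = (5−1)² + (20−8)² = 16 + 144 = 160
|XB|² = (5−10)² + (20−2)² = 25 + 324 = 349
|XC|² = (5−19)² + (20−7)² = 196 + 169 = 365
|XD|² = (5−14)² + (20−11)² = 81 + 81 = 162
|XE|² = (5−10)² + (20−14)² = 25 + 36 = 61
|XF|² = (5−21)² + (20−25)² = 256 + 25 = 281
The largest is to C.

C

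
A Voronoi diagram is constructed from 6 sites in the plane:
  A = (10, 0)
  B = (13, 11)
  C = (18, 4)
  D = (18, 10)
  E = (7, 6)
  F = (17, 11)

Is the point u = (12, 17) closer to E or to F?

F

Compare squared distances:
|uE|² = (12−7)² + (17−6)² = 25 + 121 = 146
|uF|² = (12−17)² + (17−11)² = 25 + 36 = 61
146 > 61, so F is closer.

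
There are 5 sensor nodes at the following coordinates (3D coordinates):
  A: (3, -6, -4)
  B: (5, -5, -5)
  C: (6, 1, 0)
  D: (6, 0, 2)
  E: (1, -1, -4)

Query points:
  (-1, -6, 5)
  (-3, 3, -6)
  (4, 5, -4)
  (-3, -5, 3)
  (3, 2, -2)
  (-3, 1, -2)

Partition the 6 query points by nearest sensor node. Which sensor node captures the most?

E

(-1, -6, 5) — d² to each: A:97, B:137, C:123, D:94, E:110 → nearest is D
(-3, 3, -6) — d² to each: A:121, B:129, C:121, D:154, E:36 → nearest is E
(4, 5, -4) — d² to each: A:122, B:102, C:36, D:65, E:45 → nearest is C
(-3, -5, 3) — d² to each: A:86, B:128, C:126, D:107, E:81 → nearest is E
(3, 2, -2) — d² to each: A:68, B:62, C:14, D:29, E:17 → nearest is C
(-3, 1, -2) — d² to each: A:89, B:109, C:85, D:98, E:24 → nearest is E
Tally — C:2, D:1, E:3. E captures the most (3).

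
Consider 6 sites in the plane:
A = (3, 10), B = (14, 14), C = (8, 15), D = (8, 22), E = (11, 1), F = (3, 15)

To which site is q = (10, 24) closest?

Compare squared distances (the ordering matches that of the actual distances):
|qA|² = (10−3)² + (24−10)² = 49 + 196 = 245
|qB|² = (10−14)² + (24−14)² = 16 + 100 = 116
|qC|² = (10−8)² + (24−15)² = 4 + 81 = 85
|qD|² = (10−8)² + (24−22)² = 4 + 4 = 8
|qE|² = (10−11)² + (24−1)² = 1 + 529 = 530
|qF|² = (10−3)² + (24−15)² = 49 + 81 = 130
The smallest is to D, so q lies in the Voronoi region of D.

D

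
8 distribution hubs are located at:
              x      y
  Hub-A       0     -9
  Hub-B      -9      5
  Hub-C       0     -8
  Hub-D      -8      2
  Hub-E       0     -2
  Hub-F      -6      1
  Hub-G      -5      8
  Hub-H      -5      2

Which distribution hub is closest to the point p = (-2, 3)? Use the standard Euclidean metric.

Hub-H

Since √ is increasing, it suffices to compare squared distances:
d²(p, Hub-A) = 4 + 144 = 148
d²(p, Hub-B) = 49 + 4 = 53
d²(p, Hub-C) = 4 + 121 = 125
d²(p, Hub-D) = 36 + 1 = 37
d²(p, Hub-E) = 4 + 25 = 29
d²(p, Hub-F) = 16 + 4 = 20
d²(p, Hub-G) = 9 + 25 = 34
d²(p, Hub-H) = 9 + 1 = 10
Hub-H is nearest.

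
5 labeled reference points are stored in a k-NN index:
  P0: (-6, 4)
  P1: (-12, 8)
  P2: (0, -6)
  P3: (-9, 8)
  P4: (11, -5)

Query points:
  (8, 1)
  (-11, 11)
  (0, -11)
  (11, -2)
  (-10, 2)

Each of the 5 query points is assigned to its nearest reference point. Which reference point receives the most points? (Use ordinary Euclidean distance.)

P4

(8, 1) — d² to each: P0:205, P1:449, P2:113, P3:338, P4:45 → nearest is P4
(-11, 11) — d² to each: P0:74, P1:10, P2:410, P3:13, P4:740 → nearest is P1
(0, -11) — d² to each: P0:261, P1:505, P2:25, P3:442, P4:157 → nearest is P2
(11, -2) — d² to each: P0:325, P1:629, P2:137, P3:500, P4:9 → nearest is P4
(-10, 2) — d² to each: P0:20, P1:40, P2:164, P3:37, P4:490 → nearest is P0
Tally — P0:1, P1:1, P2:1, P4:2. P4 captures the most (2).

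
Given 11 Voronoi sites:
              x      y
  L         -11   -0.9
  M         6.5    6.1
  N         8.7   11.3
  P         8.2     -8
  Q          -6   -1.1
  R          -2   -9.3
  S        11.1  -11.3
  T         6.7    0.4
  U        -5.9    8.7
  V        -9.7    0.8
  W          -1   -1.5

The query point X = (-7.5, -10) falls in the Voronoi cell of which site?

R

Compare squared distances (the ordering matches that of the actual distances):
|XL|² = 12.25 + 82.81 = 95.06
|XM|² = 196 + 259.21 = 455.21
|XN|² = 262.44 + 453.69 = 716.13
|XP|² = 246.49 + 4 = 250.49
|XQ|² = 2.25 + 79.21 = 81.46
|XR|² = 30.25 + 0.49 = 30.74
|XS|² = 345.96 + 1.69 = 347.65
|XT|² = 201.64 + 108.16 = 309.8
|XU|² = 2.56 + 349.69 = 352.25
|XV|² = 4.84 + 116.64 = 121.48
|XW|² = 42.25 + 72.25 = 114.5
The smallest is to R, so X lies in the Voronoi region of R.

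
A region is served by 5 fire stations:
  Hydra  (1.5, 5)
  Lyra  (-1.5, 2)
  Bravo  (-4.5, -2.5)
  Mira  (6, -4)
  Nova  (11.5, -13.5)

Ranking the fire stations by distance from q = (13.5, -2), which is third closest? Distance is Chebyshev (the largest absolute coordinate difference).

Hydra

d(q, Hydra) = max(12, 7) = 12
d(q, Lyra) = max(15, 4) = 15
d(q, Bravo) = max(18, 0.5) = 18
d(q, Mira) = max(7.5, 2) = 7.5
d(q, Nova) = max(2, 11.5) = 11.5
Sorted ascending: Mira, Nova, Hydra, Lyra, … — the third-nearest is Hydra.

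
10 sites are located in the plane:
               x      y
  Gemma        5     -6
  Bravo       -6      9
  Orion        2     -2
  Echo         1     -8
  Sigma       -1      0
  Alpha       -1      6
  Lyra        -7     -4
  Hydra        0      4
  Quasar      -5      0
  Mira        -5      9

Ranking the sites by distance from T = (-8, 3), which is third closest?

Squared Euclidean distances:
d²(T, Gemma) = (-8−5)² + (3−(-6))² = 169 + 81 = 250
d²(T, Bravo) = (-8−(-6))² + (3−9)² = 4 + 36 = 40
d²(T, Orion) = (-8−2)² + (3−(-2))² = 100 + 25 = 125
d²(T, Echo) = (-8−1)² + (3−(-8))² = 81 + 121 = 202
d²(T, Sigma) = (-8−(-1))² + (3−0)² = 49 + 9 = 58
d²(T, Alpha) = (-8−(-1))² + (3−6)² = 49 + 9 = 58
d²(T, Lyra) = (-8−(-7))² + (3−(-4))² = 1 + 49 = 50
d²(T, Hydra) = (-8−0)² + (3−4)² = 64 + 1 = 65
d²(T, Quasar) = (-8−(-5))² + (3−0)² = 9 + 9 = 18
d²(T, Mira) = (-8−(-5))² + (3−9)² = 9 + 36 = 45
Sorted ascending: Quasar, Bravo, Mira, Lyra, … — the third-nearest is Mira.

Mira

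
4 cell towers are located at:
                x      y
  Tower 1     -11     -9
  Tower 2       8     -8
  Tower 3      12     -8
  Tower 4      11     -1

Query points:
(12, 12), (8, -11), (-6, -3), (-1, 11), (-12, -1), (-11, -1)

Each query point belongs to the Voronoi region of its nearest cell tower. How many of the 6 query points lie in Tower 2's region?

(12, 12) — d² to each: Tower 1:970, Tower 2:416, Tower 3:400, Tower 4:170 → nearest is Tower 4
(8, -11) — d² to each: Tower 1:365, Tower 2:9, Tower 3:25, Tower 4:109 → nearest is Tower 2
(-6, -3) — d² to each: Tower 1:61, Tower 2:221, Tower 3:349, Tower 4:293 → nearest is Tower 1
(-1, 11) — d² to each: Tower 1:500, Tower 2:442, Tower 3:530, Tower 4:288 → nearest is Tower 4
(-12, -1) — d² to each: Tower 1:65, Tower 2:449, Tower 3:625, Tower 4:529 → nearest is Tower 1
(-11, -1) — d² to each: Tower 1:64, Tower 2:410, Tower 3:578, Tower 4:484 → nearest is Tower 1
1 of the 6 points has Tower 2 as nearest.

1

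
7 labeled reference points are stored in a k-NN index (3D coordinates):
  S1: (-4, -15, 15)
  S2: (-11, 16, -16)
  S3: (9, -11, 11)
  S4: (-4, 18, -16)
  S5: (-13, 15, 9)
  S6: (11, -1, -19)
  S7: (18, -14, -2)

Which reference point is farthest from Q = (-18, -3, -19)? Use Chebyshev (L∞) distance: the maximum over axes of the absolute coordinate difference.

d(Q,S1) = max(14, 12, 34) = 34
d(Q,S2) = max(7, 19, 3) = 19
d(Q,S3) = max(27, 8, 30) = 30
d(Q,S4) = max(14, 21, 3) = 21
d(Q,S5) = max(5, 18, 28) = 28
d(Q,S6) = max(29, 2, 0) = 29
d(Q,S7) = max(36, 11, 17) = 36
The largest is to S7.

S7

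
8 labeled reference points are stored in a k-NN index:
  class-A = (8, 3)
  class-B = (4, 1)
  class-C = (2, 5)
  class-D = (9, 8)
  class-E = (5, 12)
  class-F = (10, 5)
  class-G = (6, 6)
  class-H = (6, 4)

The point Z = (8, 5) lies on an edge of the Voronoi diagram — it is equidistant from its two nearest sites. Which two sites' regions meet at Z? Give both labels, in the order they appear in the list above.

Squared distances from Z to each site:
d²(Z, class-A) = (8−8)² + (5−3)² = 0 + 4 = 4
d²(Z, class-B) = (8−4)² + (5−1)² = 16 + 16 = 32
d²(Z, class-C) = (8−2)² + (5−5)² = 36 + 0 = 36
d²(Z, class-D) = (8−9)² + (5−8)² = 1 + 9 = 10
d²(Z, class-E) = (8−5)² + (5−12)² = 9 + 49 = 58
d²(Z, class-F) = (8−10)² + (5−5)² = 4 + 0 = 4
d²(Z, class-G) = (8−6)² + (5−6)² = 4 + 1 = 5
d²(Z, class-H) = (8−6)² + (5−4)² = 4 + 1 = 5
Z is equidistant from class-A and class-F (both at squared distance 4), and every other site is strictly farther — so Z lies on the class-A–class-F Voronoi edge.

class-A and class-F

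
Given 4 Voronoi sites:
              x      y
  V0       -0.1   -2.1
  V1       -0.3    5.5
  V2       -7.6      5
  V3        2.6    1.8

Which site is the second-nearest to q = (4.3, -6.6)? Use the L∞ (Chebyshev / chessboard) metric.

d(q,V0) = max(4.4, 4.5) = 4.5
d(q,V1) = max(4.6, 12.1) = 12.1
d(q,V2) = max(11.9, 11.6) = 11.9
d(q,V3) = max(1.7, 8.4) = 8.4
Sorted ascending: V0, V3, V2, … — the second-nearest is V3.

V3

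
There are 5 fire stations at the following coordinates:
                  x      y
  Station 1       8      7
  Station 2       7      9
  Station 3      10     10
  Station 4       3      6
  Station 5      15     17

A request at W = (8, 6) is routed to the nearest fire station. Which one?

Compare squared distances (the ordering matches that of the actual distances):
d²(W, Station 1) = 0 + 1 = 1
d²(W, Station 2) = 1 + 9 = 10
d²(W, Station 3) = 4 + 16 = 20
d²(W, Station 4) = 25 + 0 = 25
d²(W, Station 5) = 49 + 121 = 170
Minimum is at Station 1.

Station 1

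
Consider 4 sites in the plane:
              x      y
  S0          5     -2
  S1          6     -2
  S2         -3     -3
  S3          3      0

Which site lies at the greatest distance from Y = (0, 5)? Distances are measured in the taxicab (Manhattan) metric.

S1

d(Y,S0) = |0−5| + |5−(-2)| = 5 + 7 = 12
d(Y,S1) = |0−6| + |5−(-2)| = 6 + 7 = 13
d(Y,S2) = |0−(-3)| + |5−(-3)| = 3 + 8 = 11
d(Y,S3) = |0−3| + |5−0| = 3 + 5 = 8
The largest is to S1.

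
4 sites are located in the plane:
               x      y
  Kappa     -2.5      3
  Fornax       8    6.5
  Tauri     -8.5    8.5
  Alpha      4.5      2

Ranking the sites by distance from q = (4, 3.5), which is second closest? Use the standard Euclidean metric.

Fornax

Squared Euclidean distances:
d²(q, Kappa) = (4−(-2.5))² + (3.5−3)² = 42.25 + 0.25 = 42.5
d²(q, Fornax) = (4−8)² + (3.5−6.5)² = 16 + 9 = 25
d²(q, Tauri) = (4−(-8.5))² + (3.5−8.5)² = 156.25 + 25 = 181.25
d²(q, Alpha) = (4−4.5)² + (3.5−2)² = 0.25 + 2.25 = 2.5
Sorted ascending: Alpha, Fornax, Kappa, … — the second-nearest is Fornax.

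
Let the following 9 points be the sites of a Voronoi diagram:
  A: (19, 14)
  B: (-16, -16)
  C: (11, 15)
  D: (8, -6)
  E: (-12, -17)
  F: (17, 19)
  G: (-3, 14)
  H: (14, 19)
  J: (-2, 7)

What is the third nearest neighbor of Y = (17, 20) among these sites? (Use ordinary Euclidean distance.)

A

Squared Euclidean distances:
|YA|² = (17−19)² + (20−14)² = 4 + 36 = 40
|YB|² = (17−(-16))² + (20−(-16))² = 1089 + 1296 = 2385
|YC|² = (17−11)² + (20−15)² = 36 + 25 = 61
|YD|² = (17−8)² + (20−(-6))² = 81 + 676 = 757
|YE|² = (17−(-12))² + (20−(-17))² = 841 + 1369 = 2210
|YF|² = (17−17)² + (20−19)² = 0 + 1 = 1
|YG|² = (17−(-3))² + (20−14)² = 400 + 36 = 436
|YH|² = (17−14)² + (20−19)² = 9 + 1 = 10
|YJ|² = (17−(-2))² + (20−7)² = 361 + 169 = 530
Sorted ascending: F, H, A, C, … — the third-nearest is A.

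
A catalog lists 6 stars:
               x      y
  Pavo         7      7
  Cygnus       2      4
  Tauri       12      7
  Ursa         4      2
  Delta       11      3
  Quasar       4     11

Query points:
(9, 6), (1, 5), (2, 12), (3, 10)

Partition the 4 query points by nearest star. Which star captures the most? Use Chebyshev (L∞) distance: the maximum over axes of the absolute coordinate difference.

(9, 6) — d to each: Pavo:2, Cygnus:7, Tauri:3, Ursa:5, Delta:3, Quasar:5 → nearest is Pavo
(1, 5) — d to each: Pavo:6, Cygnus:1, Tauri:11, Ursa:3, Delta:10, Quasar:6 → nearest is Cygnus
(2, 12) — d to each: Pavo:5, Cygnus:8, Tauri:10, Ursa:10, Delta:9, Quasar:2 → nearest is Quasar
(3, 10) — d to each: Pavo:4, Cygnus:6, Tauri:9, Ursa:8, Delta:8, Quasar:1 → nearest is Quasar
Tally — Pavo:1, Cygnus:1, Quasar:2. Quasar captures the most (2).

Quasar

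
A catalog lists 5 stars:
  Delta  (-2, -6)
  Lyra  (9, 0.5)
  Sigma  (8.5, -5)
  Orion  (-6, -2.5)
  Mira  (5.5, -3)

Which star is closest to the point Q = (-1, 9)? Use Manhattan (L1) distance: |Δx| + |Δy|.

Delta

d(Q, Delta) = |-1−(-2)| + |9−(-6)| = 1 + 15 = 16
d(Q, Lyra) = |-1−9| + |9−0.5| = 10 + 8.5 = 18.5
d(Q, Sigma) = |-1−8.5| + |9−(-5)| = 9.5 + 14 = 23.5
d(Q, Orion) = |-1−(-6)| + |9−(-2.5)| = 5 + 11.5 = 16.5
d(Q, Mira) = |-1−5.5| + |9−(-3)| = 6.5 + 12 = 18.5
Minimum is at Delta.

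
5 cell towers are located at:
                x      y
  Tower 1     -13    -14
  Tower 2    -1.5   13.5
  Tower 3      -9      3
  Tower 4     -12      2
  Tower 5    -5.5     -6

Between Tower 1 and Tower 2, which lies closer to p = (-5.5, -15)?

Compare squared distances:
d²(p, Tower 1) = (-5.5−(-13))² + (-15−(-14))² = 56.25 + 1 = 57.25
d²(p, Tower 2) = (-5.5−(-1.5))² + (-15−13.5)² = 16 + 812.25 = 828.25
57.25 < 828.25, so Tower 1 is closer.

Tower 1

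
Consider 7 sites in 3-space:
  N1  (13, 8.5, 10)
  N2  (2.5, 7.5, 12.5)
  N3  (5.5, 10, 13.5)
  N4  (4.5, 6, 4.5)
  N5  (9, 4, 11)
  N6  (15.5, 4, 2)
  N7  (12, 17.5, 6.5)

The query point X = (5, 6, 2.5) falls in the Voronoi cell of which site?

Squared Euclidean distances:
|XN1|² = (5−13)² + (6−8.5)² + (2.5−10)² = 64 + 6.25 + 56.25 = 126.5
|XN2|² = (5−2.5)² + (6−7.5)² + (2.5−12.5)² = 6.25 + 2.25 + 100 = 108.5
|XN3|² = (5−5.5)² + (6−10)² + (2.5−13.5)² = 0.25 + 16 + 121 = 137.25
|XN4|² = (5−4.5)² + (6−6)² + (2.5−4.5)² = 0.25 + 0 + 4 = 4.25
|XN5|² = (5−9)² + (6−4)² + (2.5−11)² = 16 + 4 + 72.25 = 92.25
|XN6|² = (5−15.5)² + (6−4)² + (2.5−2)² = 110.25 + 4 + 0.25 = 114.5
|XN7|² = (5−12)² + (6−17.5)² + (2.5−6.5)² = 49 + 132.25 + 16 = 197.25
N4 is nearest.

N4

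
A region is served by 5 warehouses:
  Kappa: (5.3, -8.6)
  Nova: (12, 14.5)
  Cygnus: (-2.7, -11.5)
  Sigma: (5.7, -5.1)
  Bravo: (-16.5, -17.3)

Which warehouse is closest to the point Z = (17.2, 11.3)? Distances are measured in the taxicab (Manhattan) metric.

d(Z, Kappa) = 11.9 + 19.9 = 31.8
d(Z, Nova) = 5.2 + 3.2 = 8.4
d(Z, Cygnus) = 19.9 + 22.8 = 42.7
d(Z, Sigma) = 11.5 + 16.4 = 27.9
d(Z, Bravo) = 33.7 + 28.6 = 62.3
The smallest is to Nova, so Z lies in the Voronoi region of Nova.

Nova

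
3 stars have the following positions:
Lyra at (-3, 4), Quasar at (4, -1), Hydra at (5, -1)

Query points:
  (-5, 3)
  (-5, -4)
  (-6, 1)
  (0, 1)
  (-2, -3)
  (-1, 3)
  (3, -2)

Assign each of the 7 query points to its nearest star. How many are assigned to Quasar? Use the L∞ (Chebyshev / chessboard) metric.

2

(-5, 3) — d to each: Lyra:2, Quasar:9, Hydra:10 → nearest is Lyra
(-5, -4) — d to each: Lyra:8, Quasar:9, Hydra:10 → nearest is Lyra
(-6, 1) — d to each: Lyra:3, Quasar:10, Hydra:11 → nearest is Lyra
(0, 1) — d to each: Lyra:3, Quasar:4, Hydra:5 → nearest is Lyra
(-2, -3) — d to each: Lyra:7, Quasar:6, Hydra:7 → nearest is Quasar
(-1, 3) — d to each: Lyra:2, Quasar:5, Hydra:6 → nearest is Lyra
(3, -2) — d to each: Lyra:6, Quasar:1, Hydra:2 → nearest is Quasar
2 of the 7 points have Quasar as nearest.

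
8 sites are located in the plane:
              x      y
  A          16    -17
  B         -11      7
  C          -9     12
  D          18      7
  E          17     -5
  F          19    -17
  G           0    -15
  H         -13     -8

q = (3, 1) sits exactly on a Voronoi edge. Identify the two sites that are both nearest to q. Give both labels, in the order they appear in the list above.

Squared distances from q to each site:
|qA|² = (3−16)² + (1−(-17))² = 169 + 324 = 493
|qB|² = (3−(-11))² + (1−7)² = 196 + 36 = 232
|qC|² = (3−(-9))² + (1−12)² = 144 + 121 = 265
|qD|² = (3−18)² + (1−7)² = 225 + 36 = 261
|qE|² = (3−17)² + (1−(-5))² = 196 + 36 = 232
|qF|² = (3−19)² + (1−(-17))² = 256 + 324 = 580
|qG|² = (3−0)² + (1−(-15))² = 9 + 256 = 265
|qH|² = (3−(-13))² + (1−(-8))² = 256 + 81 = 337
q is equidistant from B and E (both at squared distance 232), and every other site is strictly farther — so q lies on the B–E Voronoi edge.

B and E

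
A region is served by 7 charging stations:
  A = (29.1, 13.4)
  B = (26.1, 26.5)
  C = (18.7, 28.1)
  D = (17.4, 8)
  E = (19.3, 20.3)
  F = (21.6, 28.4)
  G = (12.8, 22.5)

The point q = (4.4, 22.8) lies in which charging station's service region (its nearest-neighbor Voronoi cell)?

Since √ is increasing, it suffices to compare squared distances:
|qA|² = (4.4−29.1)² + (22.8−13.4)² = 610.09 + 88.36 = 698.45
|qB|² = (4.4−26.1)² + (22.8−26.5)² = 470.89 + 13.69 = 484.58
|qC|² = (4.4−18.7)² + (22.8−28.1)² = 204.49 + 28.09 = 232.58
|qD|² = (4.4−17.4)² + (22.8−8)² = 169 + 219.04 = 388.04
|qE|² = (4.4−19.3)² + (22.8−20.3)² = 222.01 + 6.25 = 228.26
|qF|² = (4.4−21.6)² + (22.8−28.4)² = 295.84 + 31.36 = 327.2
|qG|² = (4.4−12.8)² + (22.8−22.5)² = 70.56 + 0.09 = 70.65
The smallest is to G, so q lies in the Voronoi region of G.

G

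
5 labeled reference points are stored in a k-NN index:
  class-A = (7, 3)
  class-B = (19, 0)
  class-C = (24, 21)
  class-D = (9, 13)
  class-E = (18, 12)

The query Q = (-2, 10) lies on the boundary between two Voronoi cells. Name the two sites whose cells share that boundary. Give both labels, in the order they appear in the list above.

class-A and class-D

Squared distances from Q to each site:
d²(Q, class-A) = (-2−7)² + (10−3)² = 81 + 49 = 130
d²(Q, class-B) = (-2−19)² + (10−0)² = 441 + 100 = 541
d²(Q, class-C) = (-2−24)² + (10−21)² = 676 + 121 = 797
d²(Q, class-D) = (-2−9)² + (10−13)² = 121 + 9 = 130
d²(Q, class-E) = (-2−18)² + (10−12)² = 400 + 4 = 404
Q is equidistant from class-A and class-D (both at squared distance 130), and every other site is strictly farther — so Q lies on the class-A–class-D Voronoi edge.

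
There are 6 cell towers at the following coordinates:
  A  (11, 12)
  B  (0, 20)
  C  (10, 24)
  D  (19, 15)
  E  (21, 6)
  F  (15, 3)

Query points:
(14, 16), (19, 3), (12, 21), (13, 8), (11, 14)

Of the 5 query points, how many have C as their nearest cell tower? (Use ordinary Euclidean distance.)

(14, 16) — d² to each: A:25, B:212, C:80, D:26, E:149, F:170 → nearest is A
(19, 3) — d² to each: A:145, B:650, C:522, D:144, E:13, F:16 → nearest is E
(12, 21) — d² to each: A:82, B:145, C:13, D:85, E:306, F:333 → nearest is C
(13, 8) — d² to each: A:20, B:313, C:265, D:85, E:68, F:29 → nearest is A
(11, 14) — d² to each: A:4, B:157, C:101, D:65, E:164, F:137 → nearest is A
1 of the 5 points has C as nearest.

1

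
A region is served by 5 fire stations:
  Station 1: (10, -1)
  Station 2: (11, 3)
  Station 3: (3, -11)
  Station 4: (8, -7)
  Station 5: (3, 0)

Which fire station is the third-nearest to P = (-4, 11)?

Since √ is increasing, it suffices to compare squared distances:
d²(P, Station 1) = (-4−10)² + (11−(-1))² = 196 + 144 = 340
d²(P, Station 2) = (-4−11)² + (11−3)² = 225 + 64 = 289
d²(P, Station 3) = (-4−3)² + (11−(-11))² = 49 + 484 = 533
d²(P, Station 4) = (-4−8)² + (11−(-7))² = 144 + 324 = 468
d²(P, Station 5) = (-4−3)² + (11−0)² = 49 + 121 = 170
Sorted ascending: Station 5, Station 2, Station 1, Station 4, … — the third-nearest is Station 1.

Station 1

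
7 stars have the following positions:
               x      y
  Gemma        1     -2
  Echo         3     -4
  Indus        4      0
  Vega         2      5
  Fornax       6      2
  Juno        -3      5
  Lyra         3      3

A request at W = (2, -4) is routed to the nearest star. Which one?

Echo

Compare squared distances (the ordering matches that of the actual distances):
d²(W, Gemma) = (2−1)² + (-4−(-2))² = 1 + 4 = 5
d²(W, Echo) = (2−3)² + (-4−(-4))² = 1 + 0 = 1
d²(W, Indus) = (2−4)² + (-4−0)² = 4 + 16 = 20
d²(W, Vega) = (2−2)² + (-4−5)² = 0 + 81 = 81
d²(W, Fornax) = (2−6)² + (-4−2)² = 16 + 36 = 52
d²(W, Juno) = (2−(-3))² + (-4−5)² = 25 + 81 = 106
d²(W, Lyra) = (2−3)² + (-4−3)² = 1 + 49 = 50
The smallest is to Echo, so W lies in the Voronoi region of Echo.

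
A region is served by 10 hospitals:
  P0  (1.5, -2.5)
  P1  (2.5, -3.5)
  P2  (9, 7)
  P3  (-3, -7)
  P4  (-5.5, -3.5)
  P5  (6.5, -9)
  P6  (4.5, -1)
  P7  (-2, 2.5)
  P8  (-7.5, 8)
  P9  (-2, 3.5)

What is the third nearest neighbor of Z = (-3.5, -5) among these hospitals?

Since √ is increasing, it suffices to compare squared distances:
|ZP0|² = (-3.5−1.5)² + (-5−(-2.5))² = 25 + 6.25 = 31.25
|ZP1|² = (-3.5−2.5)² + (-5−(-3.5))² = 36 + 2.25 = 38.25
|ZP2|² = (-3.5−9)² + (-5−7)² = 156.25 + 144 = 300.25
|ZP3|² = (-3.5−(-3))² + (-5−(-7))² = 0.25 + 4 = 4.25
|ZP4|² = (-3.5−(-5.5))² + (-5−(-3.5))² = 4 + 2.25 = 6.25
|ZP5|² = (-3.5−6.5)² + (-5−(-9))² = 100 + 16 = 116
|ZP6|² = (-3.5−4.5)² + (-5−(-1))² = 64 + 16 = 80
|ZP7|² = (-3.5−(-2))² + (-5−2.5)² = 2.25 + 56.25 = 58.5
|ZP8|² = (-3.5−(-7.5))² + (-5−8)² = 16 + 169 = 185
|ZP9|² = (-3.5−(-2))² + (-5−3.5)² = 2.25 + 72.25 = 74.5
Sorted ascending: P3, P4, P0, P1, … — the third-nearest is P0.

P0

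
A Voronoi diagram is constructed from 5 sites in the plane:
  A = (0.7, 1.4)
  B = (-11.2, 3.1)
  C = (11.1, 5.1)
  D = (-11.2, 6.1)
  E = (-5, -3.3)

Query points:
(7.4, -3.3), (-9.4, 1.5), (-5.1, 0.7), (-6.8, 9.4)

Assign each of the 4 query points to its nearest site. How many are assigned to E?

1

(7.4, -3.3) — d² to each: A:66.98, B:386.92, C:84.25, D:434.32, E:153.76 → nearest is A
(-9.4, 1.5) — d² to each: A:102.02, B:5.8, C:433.21, D:24.4, E:42.4 → nearest is B
(-5.1, 0.7) — d² to each: A:34.13, B:42.97, C:281.8, D:66.37, E:16.01 → nearest is E
(-6.8, 9.4) — d² to each: A:120.25, B:59.05, C:338.9, D:30.25, E:164.53 → nearest is D
1 of the 4 points has E as nearest.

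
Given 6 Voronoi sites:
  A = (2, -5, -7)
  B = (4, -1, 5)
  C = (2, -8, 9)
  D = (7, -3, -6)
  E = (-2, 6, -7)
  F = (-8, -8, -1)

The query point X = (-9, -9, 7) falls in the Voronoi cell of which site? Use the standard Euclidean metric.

F

Compare squared distances (the ordering matches that of the actual distances):
|XA|² = (-9−2)² + (-9−(-5))² + (7−(-7))² = 121 + 16 + 196 = 333
|XB|² = (-9−4)² + (-9−(-1))² + (7−5)² = 169 + 64 + 4 = 237
|XC|² = (-9−2)² + (-9−(-8))² + (7−9)² = 121 + 1 + 4 = 126
|XD|² = (-9−7)² + (-9−(-3))² + (7−(-6))² = 256 + 36 + 169 = 461
|XE|² = (-9−(-2))² + (-9−6)² + (7−(-7))² = 49 + 225 + 196 = 470
|XF|² = (-9−(-8))² + (-9−(-8))² + (7−(-1))² = 1 + 1 + 64 = 66
The smallest is to F, so X lies in the Voronoi region of F.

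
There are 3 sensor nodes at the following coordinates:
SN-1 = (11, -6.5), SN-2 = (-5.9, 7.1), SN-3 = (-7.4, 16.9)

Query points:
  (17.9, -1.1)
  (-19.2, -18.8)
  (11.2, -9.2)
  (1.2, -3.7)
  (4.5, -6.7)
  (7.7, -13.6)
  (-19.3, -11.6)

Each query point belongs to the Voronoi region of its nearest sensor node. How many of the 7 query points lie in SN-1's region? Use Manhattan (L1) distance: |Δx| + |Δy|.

5

(17.9, -1.1) — d to each: SN-1:12.3, SN-2:32, SN-3:43.3 → nearest is SN-1
(-19.2, -18.8) — d to each: SN-1:42.5, SN-2:39.2, SN-3:47.5 → nearest is SN-2
(11.2, -9.2) — d to each: SN-1:2.9, SN-2:33.4, SN-3:44.7 → nearest is SN-1
(1.2, -3.7) — d to each: SN-1:12.6, SN-2:17.9, SN-3:29.2 → nearest is SN-1
(4.5, -6.7) — d to each: SN-1:6.7, SN-2:24.2, SN-3:35.5 → nearest is SN-1
(7.7, -13.6) — d to each: SN-1:10.4, SN-2:34.3, SN-3:45.6 → nearest is SN-1
(-19.3, -11.6) — d to each: SN-1:35.4, SN-2:32.1, SN-3:40.4 → nearest is SN-2
5 of the 7 points have SN-1 as nearest.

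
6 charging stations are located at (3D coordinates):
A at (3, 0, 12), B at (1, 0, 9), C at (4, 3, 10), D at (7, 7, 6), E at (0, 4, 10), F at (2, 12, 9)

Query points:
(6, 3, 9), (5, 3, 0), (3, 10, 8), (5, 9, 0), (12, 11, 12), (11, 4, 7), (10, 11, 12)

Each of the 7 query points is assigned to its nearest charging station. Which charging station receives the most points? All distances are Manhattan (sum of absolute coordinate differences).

F

(6, 3, 9) — d to each: A:9, B:8, C:3, D:8, E:8, F:13 → nearest is C
(5, 3, 0) — d to each: A:17, B:16, C:11, D:12, E:16, F:21 → nearest is C
(3, 10, 8) — d to each: A:14, B:13, C:10, D:9, E:11, F:4 → nearest is F
(5, 9, 0) — d to each: A:23, B:22, C:17, D:10, E:20, F:15 → nearest is D
(12, 11, 12) — d to each: A:20, B:25, C:18, D:15, E:21, F:14 → nearest is F
(11, 4, 7) — d to each: A:17, B:16, C:11, D:8, E:14, F:19 → nearest is D
(10, 11, 12) — d to each: A:18, B:23, C:16, D:13, E:19, F:12 → nearest is F
Tally — C:2, D:2, F:3. F captures the most (3).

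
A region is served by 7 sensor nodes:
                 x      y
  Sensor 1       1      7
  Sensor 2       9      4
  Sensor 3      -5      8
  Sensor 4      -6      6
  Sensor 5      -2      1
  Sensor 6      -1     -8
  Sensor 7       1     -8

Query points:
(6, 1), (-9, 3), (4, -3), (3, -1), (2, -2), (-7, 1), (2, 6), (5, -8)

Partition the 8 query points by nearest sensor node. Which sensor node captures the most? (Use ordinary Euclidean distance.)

(6, 1) — d² to each: Sensor 1:61, Sensor 2:18, Sensor 3:170, Sensor 4:169, Sensor 5:64, Sensor 6:130, Sensor 7:106 → nearest is Sensor 2
(-9, 3) — d² to each: Sensor 1:116, Sensor 2:325, Sensor 3:41, Sensor 4:18, Sensor 5:53, Sensor 6:185, Sensor 7:221 → nearest is Sensor 4
(4, -3) — d² to each: Sensor 1:109, Sensor 2:74, Sensor 3:202, Sensor 4:181, Sensor 5:52, Sensor 6:50, Sensor 7:34 → nearest is Sensor 7
(3, -1) — d² to each: Sensor 1:68, Sensor 2:61, Sensor 3:145, Sensor 4:130, Sensor 5:29, Sensor 6:65, Sensor 7:53 → nearest is Sensor 5
(2, -2) — d² to each: Sensor 1:82, Sensor 2:85, Sensor 3:149, Sensor 4:128, Sensor 5:25, Sensor 6:45, Sensor 7:37 → nearest is Sensor 5
(-7, 1) — d² to each: Sensor 1:100, Sensor 2:265, Sensor 3:53, Sensor 4:26, Sensor 5:25, Sensor 6:117, Sensor 7:145 → nearest is Sensor 5
(2, 6) — d² to each: Sensor 1:2, Sensor 2:53, Sensor 3:53, Sensor 4:64, Sensor 5:41, Sensor 6:205, Sensor 7:197 → nearest is Sensor 1
(5, -8) — d² to each: Sensor 1:241, Sensor 2:160, Sensor 3:356, Sensor 4:317, Sensor 5:130, Sensor 6:36, Sensor 7:16 → nearest is Sensor 7
Tally — Sensor 1:1, Sensor 2:1, Sensor 4:1, Sensor 5:3, Sensor 7:2. Sensor 5 captures the most (3).

Sensor 5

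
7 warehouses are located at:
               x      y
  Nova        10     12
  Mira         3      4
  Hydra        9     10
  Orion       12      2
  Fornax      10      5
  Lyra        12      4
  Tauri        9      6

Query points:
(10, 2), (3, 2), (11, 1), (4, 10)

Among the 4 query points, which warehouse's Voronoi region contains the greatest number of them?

(10, 2) — d² to each: Nova:100, Mira:53, Hydra:65, Orion:4, Fornax:9, Lyra:8, Tauri:17 → nearest is Orion
(3, 2) — d² to each: Nova:149, Mira:4, Hydra:100, Orion:81, Fornax:58, Lyra:85, Tauri:52 → nearest is Mira
(11, 1) — d² to each: Nova:122, Mira:73, Hydra:85, Orion:2, Fornax:17, Lyra:10, Tauri:29 → nearest is Orion
(4, 10) — d² to each: Nova:40, Mira:37, Hydra:25, Orion:128, Fornax:61, Lyra:100, Tauri:41 → nearest is Hydra
Tally — Mira:1, Hydra:1, Orion:2. Orion captures the most (2).

Orion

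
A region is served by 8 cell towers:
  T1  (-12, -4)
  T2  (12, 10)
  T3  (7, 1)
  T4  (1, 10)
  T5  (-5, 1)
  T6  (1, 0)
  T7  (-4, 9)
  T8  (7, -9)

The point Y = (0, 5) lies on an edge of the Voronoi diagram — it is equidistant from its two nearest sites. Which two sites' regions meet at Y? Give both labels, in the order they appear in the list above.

Squared distances from Y to each site:
|YT1|² = (0−(-12))² + (5−(-4))² = 144 + 81 = 225
|YT2|² = (0−12)² + (5−10)² = 144 + 25 = 169
|YT3|² = (0−7)² + (5−1)² = 49 + 16 = 65
|YT4|² = (0−1)² + (5−10)² = 1 + 25 = 26
|YT5|² = (0−(-5))² + (5−1)² = 25 + 16 = 41
|YT6|² = (0−1)² + (5−0)² = 1 + 25 = 26
|YT7|² = (0−(-4))² + (5−9)² = 16 + 16 = 32
|YT8|² = (0−7)² + (5−(-9))² = 49 + 196 = 245
Y is equidistant from T4 and T6 (both at squared distance 26), and every other site is strictly farther — so Y lies on the T4–T6 Voronoi edge.

T4 and T6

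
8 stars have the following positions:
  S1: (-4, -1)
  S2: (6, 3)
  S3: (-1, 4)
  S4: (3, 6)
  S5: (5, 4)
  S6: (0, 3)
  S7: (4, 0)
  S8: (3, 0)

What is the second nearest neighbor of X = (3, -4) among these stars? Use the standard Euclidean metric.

S7

Compare squared distances (the ordering matches that of the actual distances):
|XS1|² = 49 + 9 = 58
|XS2|² = 9 + 49 = 58
|XS3|² = 16 + 64 = 80
|XS4|² = 0 + 100 = 100
|XS5|² = 4 + 64 = 68
|XS6|² = 9 + 49 = 58
|XS7|² = 1 + 16 = 17
|XS8|² = 0 + 16 = 16
Sorted ascending: S8, S7, S1, … — the second-nearest is S7.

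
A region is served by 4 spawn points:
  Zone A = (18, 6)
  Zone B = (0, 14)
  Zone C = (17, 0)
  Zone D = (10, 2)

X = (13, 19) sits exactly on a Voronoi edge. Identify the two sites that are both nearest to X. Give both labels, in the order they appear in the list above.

Squared distances from X to each site:
d²(X, Zone A) = (13−18)² + (19−6)² = 25 + 169 = 194
d²(X, Zone B) = (13−0)² + (19−14)² = 169 + 25 = 194
d²(X, Zone C) = (13−17)² + (19−0)² = 16 + 361 = 377
d²(X, Zone D) = (13−10)² + (19−2)² = 9 + 289 = 298
X is equidistant from Zone A and Zone B (both at squared distance 194), and every other site is strictly farther — so X lies on the Zone A–Zone B Voronoi edge.

Zone A and Zone B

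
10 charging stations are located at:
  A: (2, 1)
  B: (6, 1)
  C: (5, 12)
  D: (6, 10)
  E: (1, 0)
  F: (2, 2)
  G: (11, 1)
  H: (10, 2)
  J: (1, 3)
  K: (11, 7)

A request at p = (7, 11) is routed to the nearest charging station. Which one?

D

Squared Euclidean distances:
|pA|² = (7−2)² + (11−1)² = 25 + 100 = 125
|pB|² = (7−6)² + (11−1)² = 1 + 100 = 101
|pC|² = (7−5)² + (11−12)² = 4 + 1 = 5
|pD|² = (7−6)² + (11−10)² = 1 + 1 = 2
|pE|² = (7−1)² + (11−0)² = 36 + 121 = 157
|pF|² = (7−2)² + (11−2)² = 25 + 81 = 106
|pG|² = (7−11)² + (11−1)² = 16 + 100 = 116
|pH|² = (7−10)² + (11−2)² = 9 + 81 = 90
|pJ|² = (7−1)² + (11−3)² = 36 + 64 = 100
|pK|² = (7−11)² + (11−7)² = 16 + 16 = 32
D is nearest.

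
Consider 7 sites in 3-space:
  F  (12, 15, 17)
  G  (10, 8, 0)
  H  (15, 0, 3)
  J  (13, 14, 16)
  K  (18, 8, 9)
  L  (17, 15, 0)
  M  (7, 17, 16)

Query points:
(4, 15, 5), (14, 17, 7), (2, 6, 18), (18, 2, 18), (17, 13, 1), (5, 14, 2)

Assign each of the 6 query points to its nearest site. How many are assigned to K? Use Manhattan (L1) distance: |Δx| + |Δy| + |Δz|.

1

(4, 15, 5) — d to each: F:20, G:18, H:28, J:21, K:25, L:18, M:16 → nearest is M
(14, 17, 7) — d to each: F:14, G:20, H:22, J:13, K:15, L:12, M:16 → nearest is L
(2, 6, 18) — d to each: F:20, G:28, H:34, J:21, K:27, L:42, M:18 → nearest is M
(18, 2, 18) — d to each: F:20, G:32, H:20, J:19, K:15, L:32, M:28 → nearest is K
(17, 13, 1) — d to each: F:23, G:13, H:17, J:20, K:14, L:3, M:29 → nearest is L
(5, 14, 2) — d to each: F:23, G:13, H:25, J:22, K:26, L:15, M:19 → nearest is G
1 of the 6 points has K as nearest.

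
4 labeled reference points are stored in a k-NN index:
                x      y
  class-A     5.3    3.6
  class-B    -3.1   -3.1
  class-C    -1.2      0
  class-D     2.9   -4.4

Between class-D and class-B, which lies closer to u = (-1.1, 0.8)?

class-B

Compare squared distances:
d²(u, class-D) = (-1.1−2.9)² + (0.8−(-4.4))² = 16 + 27.04 = 43.04
d²(u, class-B) = (-1.1−(-3.1))² + (0.8−(-3.1))² = 4 + 15.21 = 19.21
43.04 > 19.21, so class-B is closer.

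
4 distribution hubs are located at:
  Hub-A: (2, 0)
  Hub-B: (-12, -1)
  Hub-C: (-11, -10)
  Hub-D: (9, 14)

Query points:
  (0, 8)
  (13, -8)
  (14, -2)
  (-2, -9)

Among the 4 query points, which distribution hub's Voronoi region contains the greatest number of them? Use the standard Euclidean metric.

(0, 8) — d² to each: Hub-A:68, Hub-B:225, Hub-C:445, Hub-D:117 → nearest is Hub-A
(13, -8) — d² to each: Hub-A:185, Hub-B:674, Hub-C:580, Hub-D:500 → nearest is Hub-A
(14, -2) — d² to each: Hub-A:148, Hub-B:677, Hub-C:689, Hub-D:281 → nearest is Hub-A
(-2, -9) — d² to each: Hub-A:97, Hub-B:164, Hub-C:82, Hub-D:650 → nearest is Hub-C
Tally — Hub-A:3, Hub-C:1. Hub-A captures the most (3).

Hub-A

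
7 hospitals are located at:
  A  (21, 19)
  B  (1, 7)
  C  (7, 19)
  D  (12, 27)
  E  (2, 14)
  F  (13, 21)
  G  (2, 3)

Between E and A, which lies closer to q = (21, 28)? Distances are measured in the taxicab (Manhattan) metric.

A

d(q,E) = |21−2| + |28−14| = 19 + 14 = 33
d(q,A) = |21−21| + |28−19| = 0 + 9 = 9
33 > 9, so A is closer.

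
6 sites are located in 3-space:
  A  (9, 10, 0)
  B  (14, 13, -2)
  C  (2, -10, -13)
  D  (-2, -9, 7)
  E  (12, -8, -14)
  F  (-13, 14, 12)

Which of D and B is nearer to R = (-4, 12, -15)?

Compare squared distances:
|RD|² = (-4−(-2))² + (12−(-9))² + (-15−7)² = 4 + 441 + 484 = 929
|RB|² = (-4−14)² + (12−13)² + (-15−(-2))² = 324 + 1 + 169 = 494
929 > 494, so B is closer.

B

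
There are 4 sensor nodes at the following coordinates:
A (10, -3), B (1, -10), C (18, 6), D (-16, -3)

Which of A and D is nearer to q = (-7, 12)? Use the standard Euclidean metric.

D

Compare squared distances:
|qA|² = (-7−10)² + (12−(-3))² = 289 + 225 = 514
|qD|² = (-7−(-16))² + (12−(-3))² = 81 + 225 = 306
514 > 306, so D is closer.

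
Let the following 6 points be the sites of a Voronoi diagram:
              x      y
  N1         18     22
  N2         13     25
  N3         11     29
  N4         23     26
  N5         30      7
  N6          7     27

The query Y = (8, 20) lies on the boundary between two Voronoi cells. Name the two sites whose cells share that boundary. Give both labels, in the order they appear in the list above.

N2 and N6

Squared distances from Y to each site:
|YN1|² = (8−18)² + (20−22)² = 100 + 4 = 104
|YN2|² = (8−13)² + (20−25)² = 25 + 25 = 50
|YN3|² = (8−11)² + (20−29)² = 9 + 81 = 90
|YN4|² = (8−23)² + (20−26)² = 225 + 36 = 261
|YN5|² = (8−30)² + (20−7)² = 484 + 169 = 653
|YN6|² = (8−7)² + (20−27)² = 1 + 49 = 50
Y is equidistant from N2 and N6 (both at squared distance 50), and every other site is strictly farther — so Y lies on the N2–N6 Voronoi edge.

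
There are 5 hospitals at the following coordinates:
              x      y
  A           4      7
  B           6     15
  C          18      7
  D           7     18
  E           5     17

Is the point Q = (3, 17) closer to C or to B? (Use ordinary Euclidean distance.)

B

Compare squared distances:
|QC|² = (3−18)² + (17−7)² = 225 + 100 = 325
|QB|² = (3−6)² + (17−15)² = 9 + 4 = 13
325 > 13, so B is closer.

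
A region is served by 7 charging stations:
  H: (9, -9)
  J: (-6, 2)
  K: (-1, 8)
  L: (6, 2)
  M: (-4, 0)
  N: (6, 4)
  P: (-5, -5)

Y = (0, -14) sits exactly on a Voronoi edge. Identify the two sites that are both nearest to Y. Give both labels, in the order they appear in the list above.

H and P

Squared distances from Y to each site:
|YH|² = (0−9)² + (-14−(-9))² = 81 + 25 = 106
|YJ|² = (0−(-6))² + (-14−2)² = 36 + 256 = 292
|YK|² = (0−(-1))² + (-14−8)² = 1 + 484 = 485
|YL|² = (0−6)² + (-14−2)² = 36 + 256 = 292
|YM|² = (0−(-4))² + (-14−0)² = 16 + 196 = 212
|YN|² = (0−6)² + (-14−4)² = 36 + 324 = 360
|YP|² = (0−(-5))² + (-14−(-5))² = 25 + 81 = 106
Y is equidistant from H and P (both at squared distance 106), and every other site is strictly farther — so Y lies on the H–P Voronoi edge.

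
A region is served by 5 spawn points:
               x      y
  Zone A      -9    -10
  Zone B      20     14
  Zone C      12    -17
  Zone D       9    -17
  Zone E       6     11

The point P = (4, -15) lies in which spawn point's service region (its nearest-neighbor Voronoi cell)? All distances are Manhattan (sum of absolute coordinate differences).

d(P, Zone A) = |4−(-9)| + |-15−(-10)| = 13 + 5 = 18
d(P, Zone B) = |4−20| + |-15−14| = 16 + 29 = 45
d(P, Zone C) = |4−12| + |-15−(-17)| = 8 + 2 = 10
d(P, Zone D) = |4−9| + |-15−(-17)| = 5 + 2 = 7
d(P, Zone E) = |4−6| + |-15−11| = 2 + 26 = 28
Zone D is nearest.

Zone D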